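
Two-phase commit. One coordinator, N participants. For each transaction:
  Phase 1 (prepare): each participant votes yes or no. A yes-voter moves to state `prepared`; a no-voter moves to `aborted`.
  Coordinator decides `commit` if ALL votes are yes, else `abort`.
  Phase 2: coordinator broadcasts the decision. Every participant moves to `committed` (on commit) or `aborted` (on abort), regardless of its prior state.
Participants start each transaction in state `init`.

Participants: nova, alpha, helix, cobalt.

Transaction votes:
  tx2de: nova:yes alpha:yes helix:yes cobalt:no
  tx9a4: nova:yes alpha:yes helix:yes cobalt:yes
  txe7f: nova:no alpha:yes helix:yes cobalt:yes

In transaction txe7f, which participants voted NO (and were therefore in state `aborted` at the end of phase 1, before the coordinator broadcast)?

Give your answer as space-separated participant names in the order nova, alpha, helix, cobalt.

Txn txe7f phase 1: nova no -> aborted; alpha yes -> prepared; helix yes -> prepared; cobalt yes -> prepared

Answer: nova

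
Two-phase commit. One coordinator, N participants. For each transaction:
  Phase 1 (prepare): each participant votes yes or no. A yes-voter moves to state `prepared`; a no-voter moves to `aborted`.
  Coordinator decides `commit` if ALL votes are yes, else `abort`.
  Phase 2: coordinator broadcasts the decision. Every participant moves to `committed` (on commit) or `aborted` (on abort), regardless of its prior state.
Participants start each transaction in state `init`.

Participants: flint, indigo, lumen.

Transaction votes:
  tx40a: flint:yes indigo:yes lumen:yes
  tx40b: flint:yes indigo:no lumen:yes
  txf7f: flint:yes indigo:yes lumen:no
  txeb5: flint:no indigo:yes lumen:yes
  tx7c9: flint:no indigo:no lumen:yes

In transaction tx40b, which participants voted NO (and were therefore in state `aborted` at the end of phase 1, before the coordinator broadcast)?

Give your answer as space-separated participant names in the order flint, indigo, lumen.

Txn tx40b phase 1: flint yes -> prepared; indigo no -> aborted; lumen yes -> prepared

Answer: indigo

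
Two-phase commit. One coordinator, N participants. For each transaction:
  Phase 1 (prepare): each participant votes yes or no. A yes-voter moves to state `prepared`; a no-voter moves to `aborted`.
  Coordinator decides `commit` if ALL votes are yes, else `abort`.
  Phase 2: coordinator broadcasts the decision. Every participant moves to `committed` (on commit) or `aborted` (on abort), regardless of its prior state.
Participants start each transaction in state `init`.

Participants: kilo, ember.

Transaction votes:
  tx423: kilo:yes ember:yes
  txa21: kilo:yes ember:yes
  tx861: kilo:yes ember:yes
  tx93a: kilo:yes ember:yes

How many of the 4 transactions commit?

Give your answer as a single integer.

Answer: 4

Derivation:
tx423: all yes -> commit (commits=1)
txa21: all yes -> commit (commits=2)
tx861: all yes -> commit (commits=3)
tx93a: all yes -> commit (commits=4)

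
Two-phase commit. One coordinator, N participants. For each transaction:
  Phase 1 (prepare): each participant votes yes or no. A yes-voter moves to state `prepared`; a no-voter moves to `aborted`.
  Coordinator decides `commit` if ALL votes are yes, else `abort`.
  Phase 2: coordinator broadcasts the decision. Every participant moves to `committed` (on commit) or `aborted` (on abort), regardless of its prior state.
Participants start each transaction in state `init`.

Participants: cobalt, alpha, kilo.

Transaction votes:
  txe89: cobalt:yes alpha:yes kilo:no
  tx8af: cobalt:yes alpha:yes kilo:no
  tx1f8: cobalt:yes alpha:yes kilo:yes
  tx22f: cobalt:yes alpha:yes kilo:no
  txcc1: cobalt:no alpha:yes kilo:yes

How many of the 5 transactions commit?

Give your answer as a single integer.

txe89: no from kilo -> abort (commits=0)
tx8af: no from kilo -> abort (commits=0)
tx1f8: all yes -> commit (commits=1)
tx22f: no from kilo -> abort (commits=1)
txcc1: no from cobalt -> abort (commits=1)

Answer: 1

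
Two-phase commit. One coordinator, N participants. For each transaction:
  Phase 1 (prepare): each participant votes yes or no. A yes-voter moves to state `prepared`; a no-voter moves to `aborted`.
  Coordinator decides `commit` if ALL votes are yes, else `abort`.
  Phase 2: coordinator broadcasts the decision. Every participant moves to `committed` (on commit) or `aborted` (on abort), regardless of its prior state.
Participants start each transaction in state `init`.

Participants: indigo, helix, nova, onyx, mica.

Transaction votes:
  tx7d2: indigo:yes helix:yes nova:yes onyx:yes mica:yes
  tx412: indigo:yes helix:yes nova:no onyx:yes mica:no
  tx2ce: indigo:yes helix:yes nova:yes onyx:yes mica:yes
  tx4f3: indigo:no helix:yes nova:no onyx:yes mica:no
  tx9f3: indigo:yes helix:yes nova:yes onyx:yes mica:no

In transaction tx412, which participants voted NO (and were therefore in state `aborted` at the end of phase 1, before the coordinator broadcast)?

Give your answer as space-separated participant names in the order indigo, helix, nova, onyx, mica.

Answer: nova mica

Derivation:
Txn tx412 phase 1: indigo yes -> prepared; helix yes -> prepared; nova no -> aborted; onyx yes -> prepared; mica no -> aborted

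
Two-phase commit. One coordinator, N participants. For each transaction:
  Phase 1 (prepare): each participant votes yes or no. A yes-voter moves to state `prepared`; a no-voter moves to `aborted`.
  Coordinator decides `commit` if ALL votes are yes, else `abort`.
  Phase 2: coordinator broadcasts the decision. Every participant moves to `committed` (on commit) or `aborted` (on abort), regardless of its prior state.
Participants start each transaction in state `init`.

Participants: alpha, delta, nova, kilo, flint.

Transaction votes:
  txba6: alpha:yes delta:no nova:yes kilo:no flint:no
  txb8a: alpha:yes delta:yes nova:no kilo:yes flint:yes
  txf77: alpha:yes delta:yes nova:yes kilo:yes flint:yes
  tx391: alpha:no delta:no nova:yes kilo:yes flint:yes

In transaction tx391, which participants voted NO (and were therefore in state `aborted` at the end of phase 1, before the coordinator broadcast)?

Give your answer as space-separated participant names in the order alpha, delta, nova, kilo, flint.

Answer: alpha delta

Derivation:
Txn tx391 phase 1: alpha no -> aborted; delta no -> aborted; nova yes -> prepared; kilo yes -> prepared; flint yes -> prepared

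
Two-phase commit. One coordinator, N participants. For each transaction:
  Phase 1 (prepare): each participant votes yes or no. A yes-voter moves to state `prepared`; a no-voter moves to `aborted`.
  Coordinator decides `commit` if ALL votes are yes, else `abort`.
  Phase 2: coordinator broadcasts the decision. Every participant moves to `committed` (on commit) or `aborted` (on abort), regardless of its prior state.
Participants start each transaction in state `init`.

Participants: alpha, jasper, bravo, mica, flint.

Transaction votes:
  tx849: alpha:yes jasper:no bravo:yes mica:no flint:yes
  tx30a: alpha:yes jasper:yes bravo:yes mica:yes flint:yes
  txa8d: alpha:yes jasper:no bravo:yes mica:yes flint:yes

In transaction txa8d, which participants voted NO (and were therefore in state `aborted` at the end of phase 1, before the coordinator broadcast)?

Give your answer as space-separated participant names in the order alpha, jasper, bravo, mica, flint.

Answer: jasper

Derivation:
Txn txa8d phase 1: alpha yes -> prepared; jasper no -> aborted; bravo yes -> prepared; mica yes -> prepared; flint yes -> prepared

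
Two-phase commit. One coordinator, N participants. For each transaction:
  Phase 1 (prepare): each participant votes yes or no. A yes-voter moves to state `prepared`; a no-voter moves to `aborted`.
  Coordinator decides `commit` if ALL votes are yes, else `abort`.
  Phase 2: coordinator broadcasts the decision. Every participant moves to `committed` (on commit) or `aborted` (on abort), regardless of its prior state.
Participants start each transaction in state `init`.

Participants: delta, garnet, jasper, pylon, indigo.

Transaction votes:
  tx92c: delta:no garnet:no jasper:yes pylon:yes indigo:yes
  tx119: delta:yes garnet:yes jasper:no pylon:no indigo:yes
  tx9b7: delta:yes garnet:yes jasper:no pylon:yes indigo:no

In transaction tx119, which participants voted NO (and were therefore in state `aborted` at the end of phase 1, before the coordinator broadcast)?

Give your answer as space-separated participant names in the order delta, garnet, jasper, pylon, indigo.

Txn tx119 phase 1: delta yes -> prepared; garnet yes -> prepared; jasper no -> aborted; pylon no -> aborted; indigo yes -> prepared

Answer: jasper pylon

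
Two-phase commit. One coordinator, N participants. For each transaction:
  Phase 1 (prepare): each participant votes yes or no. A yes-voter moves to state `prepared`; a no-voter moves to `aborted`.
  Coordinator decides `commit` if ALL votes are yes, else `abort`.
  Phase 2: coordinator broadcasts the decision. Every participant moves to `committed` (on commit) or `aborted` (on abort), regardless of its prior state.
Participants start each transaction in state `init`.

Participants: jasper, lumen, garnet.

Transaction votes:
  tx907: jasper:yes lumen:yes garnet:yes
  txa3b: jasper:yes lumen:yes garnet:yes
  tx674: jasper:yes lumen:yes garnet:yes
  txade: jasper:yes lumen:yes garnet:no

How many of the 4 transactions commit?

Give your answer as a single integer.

tx907: all yes -> commit (commits=1)
txa3b: all yes -> commit (commits=2)
tx674: all yes -> commit (commits=3)
txade: no from garnet -> abort (commits=3)

Answer: 3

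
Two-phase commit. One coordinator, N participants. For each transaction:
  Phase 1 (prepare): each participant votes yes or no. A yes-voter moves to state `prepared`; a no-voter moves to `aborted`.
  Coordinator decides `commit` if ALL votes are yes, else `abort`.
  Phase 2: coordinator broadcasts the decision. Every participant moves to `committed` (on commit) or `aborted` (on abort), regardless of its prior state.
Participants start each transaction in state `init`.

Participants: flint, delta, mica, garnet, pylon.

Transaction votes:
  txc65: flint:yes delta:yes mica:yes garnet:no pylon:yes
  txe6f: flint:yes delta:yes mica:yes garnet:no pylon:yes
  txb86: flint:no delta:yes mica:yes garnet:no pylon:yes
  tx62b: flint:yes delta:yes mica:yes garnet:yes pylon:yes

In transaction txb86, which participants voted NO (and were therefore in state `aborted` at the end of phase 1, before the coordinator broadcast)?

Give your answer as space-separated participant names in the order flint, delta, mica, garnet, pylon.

Txn txb86 phase 1: flint no -> aborted; delta yes -> prepared; mica yes -> prepared; garnet no -> aborted; pylon yes -> prepared

Answer: flint garnet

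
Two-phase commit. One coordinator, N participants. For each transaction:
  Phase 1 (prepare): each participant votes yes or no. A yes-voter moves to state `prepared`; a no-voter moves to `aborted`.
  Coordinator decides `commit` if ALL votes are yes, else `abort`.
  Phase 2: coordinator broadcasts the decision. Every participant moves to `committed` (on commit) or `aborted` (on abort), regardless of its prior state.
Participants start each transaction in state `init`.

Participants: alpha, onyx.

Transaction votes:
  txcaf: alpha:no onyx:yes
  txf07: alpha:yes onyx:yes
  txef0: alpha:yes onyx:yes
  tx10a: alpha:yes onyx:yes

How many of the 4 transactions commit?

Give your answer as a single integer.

Answer: 3

Derivation:
txcaf: no from alpha -> abort (commits=0)
txf07: all yes -> commit (commits=1)
txef0: all yes -> commit (commits=2)
tx10a: all yes -> commit (commits=3)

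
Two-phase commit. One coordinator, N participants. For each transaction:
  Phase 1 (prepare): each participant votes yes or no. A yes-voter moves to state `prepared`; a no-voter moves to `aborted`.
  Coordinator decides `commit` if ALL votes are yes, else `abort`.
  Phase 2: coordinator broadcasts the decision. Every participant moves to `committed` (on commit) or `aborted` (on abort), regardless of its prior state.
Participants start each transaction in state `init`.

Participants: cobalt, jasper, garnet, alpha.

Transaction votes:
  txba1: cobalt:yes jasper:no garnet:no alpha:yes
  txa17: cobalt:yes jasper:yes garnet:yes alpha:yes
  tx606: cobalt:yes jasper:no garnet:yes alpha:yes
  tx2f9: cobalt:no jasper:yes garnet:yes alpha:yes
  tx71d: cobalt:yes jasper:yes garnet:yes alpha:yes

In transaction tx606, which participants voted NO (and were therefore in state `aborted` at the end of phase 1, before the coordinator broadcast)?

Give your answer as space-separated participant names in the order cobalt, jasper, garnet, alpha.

Txn tx606 phase 1: cobalt yes -> prepared; jasper no -> aborted; garnet yes -> prepared; alpha yes -> prepared

Answer: jasper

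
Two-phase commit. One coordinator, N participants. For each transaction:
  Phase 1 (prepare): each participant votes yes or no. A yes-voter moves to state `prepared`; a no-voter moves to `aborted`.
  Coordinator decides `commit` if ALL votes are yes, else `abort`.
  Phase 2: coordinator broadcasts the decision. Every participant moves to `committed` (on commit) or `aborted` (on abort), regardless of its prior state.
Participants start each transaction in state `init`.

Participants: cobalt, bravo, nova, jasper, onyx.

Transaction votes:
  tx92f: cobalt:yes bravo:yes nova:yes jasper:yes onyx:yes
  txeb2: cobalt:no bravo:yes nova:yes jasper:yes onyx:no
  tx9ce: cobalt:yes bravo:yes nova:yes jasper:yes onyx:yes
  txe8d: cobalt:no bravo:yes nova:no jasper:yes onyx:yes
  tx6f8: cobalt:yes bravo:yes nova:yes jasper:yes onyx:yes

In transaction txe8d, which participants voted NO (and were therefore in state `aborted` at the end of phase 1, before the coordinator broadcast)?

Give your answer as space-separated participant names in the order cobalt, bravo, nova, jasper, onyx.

Answer: cobalt nova

Derivation:
Txn txe8d phase 1: cobalt no -> aborted; bravo yes -> prepared; nova no -> aborted; jasper yes -> prepared; onyx yes -> prepared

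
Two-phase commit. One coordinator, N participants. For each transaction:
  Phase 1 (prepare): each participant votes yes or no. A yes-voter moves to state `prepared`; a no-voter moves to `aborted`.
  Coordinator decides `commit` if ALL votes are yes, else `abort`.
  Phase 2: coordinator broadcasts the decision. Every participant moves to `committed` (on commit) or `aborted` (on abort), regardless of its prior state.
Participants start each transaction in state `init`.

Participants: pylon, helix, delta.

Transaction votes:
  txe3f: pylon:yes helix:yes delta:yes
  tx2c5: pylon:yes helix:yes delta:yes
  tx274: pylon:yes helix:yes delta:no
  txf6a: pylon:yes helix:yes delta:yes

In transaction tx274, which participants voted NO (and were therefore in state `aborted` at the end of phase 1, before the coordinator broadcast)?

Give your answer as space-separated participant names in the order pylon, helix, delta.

Answer: delta

Derivation:
Txn tx274 phase 1: pylon yes -> prepared; helix yes -> prepared; delta no -> aborted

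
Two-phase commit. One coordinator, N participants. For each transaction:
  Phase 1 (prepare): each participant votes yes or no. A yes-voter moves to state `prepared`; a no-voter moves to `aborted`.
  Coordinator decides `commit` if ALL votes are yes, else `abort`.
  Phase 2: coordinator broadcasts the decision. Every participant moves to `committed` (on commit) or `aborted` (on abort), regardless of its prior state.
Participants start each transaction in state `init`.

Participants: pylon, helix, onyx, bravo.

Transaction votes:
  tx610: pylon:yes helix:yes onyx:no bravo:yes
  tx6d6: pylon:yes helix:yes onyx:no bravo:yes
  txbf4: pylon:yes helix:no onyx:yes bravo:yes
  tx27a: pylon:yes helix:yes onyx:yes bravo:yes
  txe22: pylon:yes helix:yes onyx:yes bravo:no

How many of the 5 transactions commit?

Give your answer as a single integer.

Answer: 1

Derivation:
tx610: no from onyx -> abort (commits=0)
tx6d6: no from onyx -> abort (commits=0)
txbf4: no from helix -> abort (commits=0)
tx27a: all yes -> commit (commits=1)
txe22: no from bravo -> abort (commits=1)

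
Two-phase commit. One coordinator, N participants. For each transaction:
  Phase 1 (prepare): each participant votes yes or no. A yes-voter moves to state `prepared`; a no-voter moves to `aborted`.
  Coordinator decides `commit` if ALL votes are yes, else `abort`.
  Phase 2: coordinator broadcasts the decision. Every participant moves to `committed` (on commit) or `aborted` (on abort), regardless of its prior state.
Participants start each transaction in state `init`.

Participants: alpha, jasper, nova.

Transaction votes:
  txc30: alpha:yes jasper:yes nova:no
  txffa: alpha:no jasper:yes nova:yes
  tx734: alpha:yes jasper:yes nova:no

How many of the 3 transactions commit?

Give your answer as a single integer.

Answer: 0

Derivation:
txc30: no from nova -> abort (commits=0)
txffa: no from alpha -> abort (commits=0)
tx734: no from nova -> abort (commits=0)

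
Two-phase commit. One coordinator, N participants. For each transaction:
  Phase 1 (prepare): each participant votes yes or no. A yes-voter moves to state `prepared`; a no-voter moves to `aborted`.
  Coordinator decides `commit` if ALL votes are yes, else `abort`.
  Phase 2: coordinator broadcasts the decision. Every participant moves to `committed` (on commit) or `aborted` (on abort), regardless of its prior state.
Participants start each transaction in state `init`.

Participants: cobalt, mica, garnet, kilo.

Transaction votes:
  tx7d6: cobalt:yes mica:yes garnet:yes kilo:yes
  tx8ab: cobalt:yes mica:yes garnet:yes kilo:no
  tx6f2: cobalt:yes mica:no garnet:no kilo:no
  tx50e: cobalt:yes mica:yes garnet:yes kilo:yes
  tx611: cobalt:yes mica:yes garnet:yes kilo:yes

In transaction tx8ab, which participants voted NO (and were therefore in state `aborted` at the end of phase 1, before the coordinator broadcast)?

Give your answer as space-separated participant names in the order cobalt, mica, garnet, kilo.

Txn tx8ab phase 1: cobalt yes -> prepared; mica yes -> prepared; garnet yes -> prepared; kilo no -> aborted

Answer: kilo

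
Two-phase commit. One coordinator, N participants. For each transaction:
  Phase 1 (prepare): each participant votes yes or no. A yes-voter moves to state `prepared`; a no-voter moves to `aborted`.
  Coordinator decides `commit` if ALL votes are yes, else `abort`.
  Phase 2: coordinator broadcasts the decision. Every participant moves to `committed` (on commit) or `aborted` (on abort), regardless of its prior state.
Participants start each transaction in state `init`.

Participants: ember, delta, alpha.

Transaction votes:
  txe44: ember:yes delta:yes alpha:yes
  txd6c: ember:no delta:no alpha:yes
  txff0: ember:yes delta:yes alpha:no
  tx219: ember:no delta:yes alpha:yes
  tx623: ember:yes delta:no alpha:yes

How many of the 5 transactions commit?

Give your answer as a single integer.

Answer: 1

Derivation:
txe44: all yes -> commit (commits=1)
txd6c: no from ember, delta -> abort (commits=1)
txff0: no from alpha -> abort (commits=1)
tx219: no from ember -> abort (commits=1)
tx623: no from delta -> abort (commits=1)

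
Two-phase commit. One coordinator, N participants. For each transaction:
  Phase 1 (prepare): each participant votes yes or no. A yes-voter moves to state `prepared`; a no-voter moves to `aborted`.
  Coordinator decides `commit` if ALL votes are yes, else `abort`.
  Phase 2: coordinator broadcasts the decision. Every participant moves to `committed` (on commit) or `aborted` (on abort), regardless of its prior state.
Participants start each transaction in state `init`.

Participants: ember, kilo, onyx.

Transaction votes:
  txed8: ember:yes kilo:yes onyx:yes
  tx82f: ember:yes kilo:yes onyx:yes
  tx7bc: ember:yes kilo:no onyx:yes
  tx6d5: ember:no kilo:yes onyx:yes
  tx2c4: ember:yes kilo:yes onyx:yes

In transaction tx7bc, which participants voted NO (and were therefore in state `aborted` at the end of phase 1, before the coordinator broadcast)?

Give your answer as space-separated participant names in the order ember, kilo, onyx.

Answer: kilo

Derivation:
Txn tx7bc phase 1: ember yes -> prepared; kilo no -> aborted; onyx yes -> prepared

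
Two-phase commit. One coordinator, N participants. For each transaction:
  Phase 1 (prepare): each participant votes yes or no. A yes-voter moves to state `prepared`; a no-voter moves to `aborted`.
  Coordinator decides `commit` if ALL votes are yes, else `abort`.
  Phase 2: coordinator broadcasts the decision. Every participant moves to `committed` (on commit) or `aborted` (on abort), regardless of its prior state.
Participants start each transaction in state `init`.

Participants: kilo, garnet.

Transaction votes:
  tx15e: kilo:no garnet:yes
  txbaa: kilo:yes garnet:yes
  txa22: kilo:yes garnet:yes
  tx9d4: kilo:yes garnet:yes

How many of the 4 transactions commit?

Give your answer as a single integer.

Answer: 3

Derivation:
tx15e: no from kilo -> abort (commits=0)
txbaa: all yes -> commit (commits=1)
txa22: all yes -> commit (commits=2)
tx9d4: all yes -> commit (commits=3)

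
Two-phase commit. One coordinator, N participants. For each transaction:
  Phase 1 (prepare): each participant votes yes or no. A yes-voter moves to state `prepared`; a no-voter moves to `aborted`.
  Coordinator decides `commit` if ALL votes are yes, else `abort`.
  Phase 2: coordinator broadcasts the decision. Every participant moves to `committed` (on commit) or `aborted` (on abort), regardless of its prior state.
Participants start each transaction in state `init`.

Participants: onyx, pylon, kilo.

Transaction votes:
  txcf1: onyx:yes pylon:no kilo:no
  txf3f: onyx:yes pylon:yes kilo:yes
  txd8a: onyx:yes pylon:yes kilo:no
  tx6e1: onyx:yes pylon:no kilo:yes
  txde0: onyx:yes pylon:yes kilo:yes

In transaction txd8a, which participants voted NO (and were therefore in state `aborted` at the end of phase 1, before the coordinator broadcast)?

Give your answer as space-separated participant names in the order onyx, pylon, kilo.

Txn txd8a phase 1: onyx yes -> prepared; pylon yes -> prepared; kilo no -> aborted

Answer: kilo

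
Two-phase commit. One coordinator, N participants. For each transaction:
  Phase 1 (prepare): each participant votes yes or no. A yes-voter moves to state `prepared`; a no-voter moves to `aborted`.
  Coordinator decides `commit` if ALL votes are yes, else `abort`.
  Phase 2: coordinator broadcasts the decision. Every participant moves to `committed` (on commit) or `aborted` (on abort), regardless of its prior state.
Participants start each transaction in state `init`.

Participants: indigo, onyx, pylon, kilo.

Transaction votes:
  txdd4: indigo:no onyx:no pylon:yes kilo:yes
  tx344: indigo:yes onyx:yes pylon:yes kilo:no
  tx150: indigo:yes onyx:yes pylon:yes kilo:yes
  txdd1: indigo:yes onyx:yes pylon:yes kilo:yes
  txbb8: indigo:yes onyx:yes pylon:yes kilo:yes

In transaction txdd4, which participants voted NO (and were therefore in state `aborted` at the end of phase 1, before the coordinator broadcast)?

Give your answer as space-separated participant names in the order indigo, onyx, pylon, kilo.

Txn txdd4 phase 1: indigo no -> aborted; onyx no -> aborted; pylon yes -> prepared; kilo yes -> prepared

Answer: indigo onyx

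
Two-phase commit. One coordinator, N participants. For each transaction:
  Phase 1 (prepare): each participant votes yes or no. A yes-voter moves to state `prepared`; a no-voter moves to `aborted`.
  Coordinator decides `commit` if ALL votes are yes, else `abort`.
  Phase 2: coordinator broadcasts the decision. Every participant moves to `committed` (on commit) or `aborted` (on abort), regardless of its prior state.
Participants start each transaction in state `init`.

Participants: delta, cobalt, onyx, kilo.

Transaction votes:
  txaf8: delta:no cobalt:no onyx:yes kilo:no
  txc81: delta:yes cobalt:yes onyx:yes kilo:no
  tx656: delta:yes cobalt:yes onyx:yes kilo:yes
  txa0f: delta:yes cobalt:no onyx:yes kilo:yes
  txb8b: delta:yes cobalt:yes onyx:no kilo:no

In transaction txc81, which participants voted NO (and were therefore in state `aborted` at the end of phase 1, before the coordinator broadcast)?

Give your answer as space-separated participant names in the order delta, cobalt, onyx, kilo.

Txn txc81 phase 1: delta yes -> prepared; cobalt yes -> prepared; onyx yes -> prepared; kilo no -> aborted

Answer: kilo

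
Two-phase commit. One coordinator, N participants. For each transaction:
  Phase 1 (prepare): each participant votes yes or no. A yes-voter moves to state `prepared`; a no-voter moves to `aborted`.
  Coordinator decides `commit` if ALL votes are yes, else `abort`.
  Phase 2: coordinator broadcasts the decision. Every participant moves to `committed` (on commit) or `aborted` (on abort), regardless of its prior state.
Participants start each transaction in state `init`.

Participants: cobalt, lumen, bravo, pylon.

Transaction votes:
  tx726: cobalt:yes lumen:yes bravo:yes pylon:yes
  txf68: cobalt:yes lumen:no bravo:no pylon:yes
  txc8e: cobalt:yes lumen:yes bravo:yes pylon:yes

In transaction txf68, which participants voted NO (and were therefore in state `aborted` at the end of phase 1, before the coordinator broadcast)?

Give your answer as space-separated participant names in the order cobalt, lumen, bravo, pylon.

Txn txf68 phase 1: cobalt yes -> prepared; lumen no -> aborted; bravo no -> aborted; pylon yes -> prepared

Answer: lumen bravo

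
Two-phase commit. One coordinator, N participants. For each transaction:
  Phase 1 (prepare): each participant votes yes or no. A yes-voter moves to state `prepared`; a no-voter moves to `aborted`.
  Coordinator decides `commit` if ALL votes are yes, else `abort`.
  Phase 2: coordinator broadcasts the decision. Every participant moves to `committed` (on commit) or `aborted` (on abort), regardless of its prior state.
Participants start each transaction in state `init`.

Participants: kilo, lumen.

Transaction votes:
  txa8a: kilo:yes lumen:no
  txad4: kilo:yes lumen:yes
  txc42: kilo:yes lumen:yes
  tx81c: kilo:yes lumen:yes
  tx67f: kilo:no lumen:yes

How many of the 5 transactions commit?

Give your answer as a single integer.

Answer: 3

Derivation:
txa8a: no from lumen -> abort (commits=0)
txad4: all yes -> commit (commits=1)
txc42: all yes -> commit (commits=2)
tx81c: all yes -> commit (commits=3)
tx67f: no from kilo -> abort (commits=3)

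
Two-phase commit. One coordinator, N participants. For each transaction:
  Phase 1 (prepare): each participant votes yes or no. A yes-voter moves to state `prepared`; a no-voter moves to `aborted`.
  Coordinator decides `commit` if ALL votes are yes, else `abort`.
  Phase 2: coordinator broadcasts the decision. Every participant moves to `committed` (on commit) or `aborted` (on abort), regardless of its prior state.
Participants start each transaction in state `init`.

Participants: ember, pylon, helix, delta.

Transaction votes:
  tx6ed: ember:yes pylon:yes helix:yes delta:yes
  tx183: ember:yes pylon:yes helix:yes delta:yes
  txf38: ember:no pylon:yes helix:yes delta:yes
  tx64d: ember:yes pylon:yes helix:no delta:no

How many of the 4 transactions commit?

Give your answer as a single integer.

Answer: 2

Derivation:
tx6ed: all yes -> commit (commits=1)
tx183: all yes -> commit (commits=2)
txf38: no from ember -> abort (commits=2)
tx64d: no from helix, delta -> abort (commits=2)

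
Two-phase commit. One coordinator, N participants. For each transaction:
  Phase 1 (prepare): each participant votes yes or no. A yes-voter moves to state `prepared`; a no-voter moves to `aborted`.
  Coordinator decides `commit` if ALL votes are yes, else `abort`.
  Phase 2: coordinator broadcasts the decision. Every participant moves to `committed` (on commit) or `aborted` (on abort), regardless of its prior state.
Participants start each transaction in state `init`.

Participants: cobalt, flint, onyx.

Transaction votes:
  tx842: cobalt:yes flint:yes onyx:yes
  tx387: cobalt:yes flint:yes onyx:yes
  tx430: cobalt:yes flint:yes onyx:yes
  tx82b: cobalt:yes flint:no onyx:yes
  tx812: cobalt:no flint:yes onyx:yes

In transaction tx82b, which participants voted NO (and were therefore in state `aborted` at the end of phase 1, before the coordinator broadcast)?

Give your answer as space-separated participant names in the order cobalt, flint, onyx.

Answer: flint

Derivation:
Txn tx82b phase 1: cobalt yes -> prepared; flint no -> aborted; onyx yes -> prepared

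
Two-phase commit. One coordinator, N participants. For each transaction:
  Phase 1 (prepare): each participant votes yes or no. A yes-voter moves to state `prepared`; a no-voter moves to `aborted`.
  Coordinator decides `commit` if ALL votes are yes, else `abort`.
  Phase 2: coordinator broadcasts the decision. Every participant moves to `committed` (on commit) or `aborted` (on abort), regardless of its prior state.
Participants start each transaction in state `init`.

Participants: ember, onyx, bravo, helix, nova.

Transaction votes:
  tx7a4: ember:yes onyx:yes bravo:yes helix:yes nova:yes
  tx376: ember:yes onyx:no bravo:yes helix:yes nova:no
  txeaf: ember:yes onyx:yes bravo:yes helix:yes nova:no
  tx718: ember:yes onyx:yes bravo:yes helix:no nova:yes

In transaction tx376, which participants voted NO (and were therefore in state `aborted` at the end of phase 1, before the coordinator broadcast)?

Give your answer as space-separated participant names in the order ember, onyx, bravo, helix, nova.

Answer: onyx nova

Derivation:
Txn tx376 phase 1: ember yes -> prepared; onyx no -> aborted; bravo yes -> prepared; helix yes -> prepared; nova no -> aborted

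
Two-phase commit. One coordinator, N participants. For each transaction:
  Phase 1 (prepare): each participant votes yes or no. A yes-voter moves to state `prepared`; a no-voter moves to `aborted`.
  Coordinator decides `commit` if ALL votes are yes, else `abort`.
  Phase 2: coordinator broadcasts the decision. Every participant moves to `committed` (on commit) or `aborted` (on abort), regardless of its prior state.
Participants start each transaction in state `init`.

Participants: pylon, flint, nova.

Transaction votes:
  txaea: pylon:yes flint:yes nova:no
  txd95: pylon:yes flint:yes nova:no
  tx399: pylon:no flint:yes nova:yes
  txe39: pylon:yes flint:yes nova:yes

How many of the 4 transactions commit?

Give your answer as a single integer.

Answer: 1

Derivation:
txaea: no from nova -> abort (commits=0)
txd95: no from nova -> abort (commits=0)
tx399: no from pylon -> abort (commits=0)
txe39: all yes -> commit (commits=1)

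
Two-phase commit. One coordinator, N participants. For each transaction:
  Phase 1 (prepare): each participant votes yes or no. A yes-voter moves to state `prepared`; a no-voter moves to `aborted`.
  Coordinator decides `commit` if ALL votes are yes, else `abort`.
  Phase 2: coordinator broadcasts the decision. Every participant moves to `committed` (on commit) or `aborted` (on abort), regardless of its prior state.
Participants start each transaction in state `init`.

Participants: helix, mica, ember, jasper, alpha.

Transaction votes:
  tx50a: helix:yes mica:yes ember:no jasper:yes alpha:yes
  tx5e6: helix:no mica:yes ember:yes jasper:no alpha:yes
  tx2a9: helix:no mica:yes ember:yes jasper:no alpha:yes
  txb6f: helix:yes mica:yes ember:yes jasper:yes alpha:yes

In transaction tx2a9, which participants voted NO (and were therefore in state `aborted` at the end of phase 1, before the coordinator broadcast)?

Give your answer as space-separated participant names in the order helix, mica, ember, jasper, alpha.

Txn tx2a9 phase 1: helix no -> aborted; mica yes -> prepared; ember yes -> prepared; jasper no -> aborted; alpha yes -> prepared

Answer: helix jasper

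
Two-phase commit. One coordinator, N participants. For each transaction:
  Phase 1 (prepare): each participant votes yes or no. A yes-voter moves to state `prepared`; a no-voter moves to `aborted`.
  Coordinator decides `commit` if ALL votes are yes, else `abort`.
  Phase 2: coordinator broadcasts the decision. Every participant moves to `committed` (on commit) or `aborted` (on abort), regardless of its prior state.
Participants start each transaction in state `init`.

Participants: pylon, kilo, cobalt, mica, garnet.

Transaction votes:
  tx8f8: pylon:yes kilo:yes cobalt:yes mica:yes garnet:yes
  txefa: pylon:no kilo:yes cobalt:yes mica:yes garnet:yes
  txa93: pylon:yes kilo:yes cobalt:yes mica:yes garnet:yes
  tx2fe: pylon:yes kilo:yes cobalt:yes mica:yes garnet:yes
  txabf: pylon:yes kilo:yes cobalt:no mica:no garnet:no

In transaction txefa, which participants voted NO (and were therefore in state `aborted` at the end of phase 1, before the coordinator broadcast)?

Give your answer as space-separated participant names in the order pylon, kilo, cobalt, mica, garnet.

Txn txefa phase 1: pylon no -> aborted; kilo yes -> prepared; cobalt yes -> prepared; mica yes -> prepared; garnet yes -> prepared

Answer: pylon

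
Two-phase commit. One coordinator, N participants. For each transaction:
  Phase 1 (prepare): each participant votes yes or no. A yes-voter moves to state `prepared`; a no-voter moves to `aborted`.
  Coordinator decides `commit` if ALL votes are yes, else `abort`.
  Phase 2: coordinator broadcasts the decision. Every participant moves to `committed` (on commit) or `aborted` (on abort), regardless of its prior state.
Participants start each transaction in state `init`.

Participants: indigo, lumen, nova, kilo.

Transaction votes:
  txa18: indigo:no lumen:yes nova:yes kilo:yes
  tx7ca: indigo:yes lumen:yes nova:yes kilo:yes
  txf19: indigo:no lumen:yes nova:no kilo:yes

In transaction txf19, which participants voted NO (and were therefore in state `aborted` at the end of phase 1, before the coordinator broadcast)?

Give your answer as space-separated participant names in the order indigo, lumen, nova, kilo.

Answer: indigo nova

Derivation:
Txn txf19 phase 1: indigo no -> aborted; lumen yes -> prepared; nova no -> aborted; kilo yes -> prepared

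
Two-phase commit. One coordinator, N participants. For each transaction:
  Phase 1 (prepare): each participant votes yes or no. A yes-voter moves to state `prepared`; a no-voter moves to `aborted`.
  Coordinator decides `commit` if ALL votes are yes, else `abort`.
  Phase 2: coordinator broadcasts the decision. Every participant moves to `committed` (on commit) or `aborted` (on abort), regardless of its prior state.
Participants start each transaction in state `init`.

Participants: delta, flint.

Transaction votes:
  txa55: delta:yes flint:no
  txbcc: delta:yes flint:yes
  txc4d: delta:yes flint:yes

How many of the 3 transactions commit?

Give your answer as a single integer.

Answer: 2

Derivation:
txa55: no from flint -> abort (commits=0)
txbcc: all yes -> commit (commits=1)
txc4d: all yes -> commit (commits=2)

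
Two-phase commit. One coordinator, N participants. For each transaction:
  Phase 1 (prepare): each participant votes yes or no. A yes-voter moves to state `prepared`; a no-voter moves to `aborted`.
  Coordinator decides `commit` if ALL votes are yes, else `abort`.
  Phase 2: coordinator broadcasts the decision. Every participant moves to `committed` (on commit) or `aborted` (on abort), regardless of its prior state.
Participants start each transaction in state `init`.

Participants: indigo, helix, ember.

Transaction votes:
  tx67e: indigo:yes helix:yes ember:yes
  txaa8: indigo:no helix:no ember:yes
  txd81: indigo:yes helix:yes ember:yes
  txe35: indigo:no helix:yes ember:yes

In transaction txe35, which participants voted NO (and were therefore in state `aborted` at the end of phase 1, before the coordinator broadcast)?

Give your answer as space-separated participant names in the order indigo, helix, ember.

Txn txe35 phase 1: indigo no -> aborted; helix yes -> prepared; ember yes -> prepared

Answer: indigo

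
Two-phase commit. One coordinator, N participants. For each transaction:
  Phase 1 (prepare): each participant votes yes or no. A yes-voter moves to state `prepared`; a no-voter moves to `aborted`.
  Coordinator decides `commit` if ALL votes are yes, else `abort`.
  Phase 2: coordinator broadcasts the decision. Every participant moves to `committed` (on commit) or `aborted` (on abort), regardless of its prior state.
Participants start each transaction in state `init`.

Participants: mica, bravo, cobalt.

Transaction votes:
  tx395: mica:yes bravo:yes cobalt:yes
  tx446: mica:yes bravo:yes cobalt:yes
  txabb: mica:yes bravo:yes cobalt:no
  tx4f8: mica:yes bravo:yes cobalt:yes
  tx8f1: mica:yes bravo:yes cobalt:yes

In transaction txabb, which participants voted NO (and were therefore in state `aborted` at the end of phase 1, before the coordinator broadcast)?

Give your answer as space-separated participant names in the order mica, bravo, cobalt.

Answer: cobalt

Derivation:
Txn txabb phase 1: mica yes -> prepared; bravo yes -> prepared; cobalt no -> aborted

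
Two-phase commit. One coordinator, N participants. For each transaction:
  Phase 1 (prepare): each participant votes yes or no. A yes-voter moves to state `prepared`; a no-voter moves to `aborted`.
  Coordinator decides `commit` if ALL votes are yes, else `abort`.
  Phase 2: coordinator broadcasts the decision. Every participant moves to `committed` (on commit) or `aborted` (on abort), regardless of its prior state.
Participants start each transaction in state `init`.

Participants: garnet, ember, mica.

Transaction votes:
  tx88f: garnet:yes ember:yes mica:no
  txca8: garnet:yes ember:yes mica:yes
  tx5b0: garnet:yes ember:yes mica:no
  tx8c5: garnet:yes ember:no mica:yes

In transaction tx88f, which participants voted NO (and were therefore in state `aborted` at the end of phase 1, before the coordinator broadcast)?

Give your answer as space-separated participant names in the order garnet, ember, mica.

Answer: mica

Derivation:
Txn tx88f phase 1: garnet yes -> prepared; ember yes -> prepared; mica no -> aborted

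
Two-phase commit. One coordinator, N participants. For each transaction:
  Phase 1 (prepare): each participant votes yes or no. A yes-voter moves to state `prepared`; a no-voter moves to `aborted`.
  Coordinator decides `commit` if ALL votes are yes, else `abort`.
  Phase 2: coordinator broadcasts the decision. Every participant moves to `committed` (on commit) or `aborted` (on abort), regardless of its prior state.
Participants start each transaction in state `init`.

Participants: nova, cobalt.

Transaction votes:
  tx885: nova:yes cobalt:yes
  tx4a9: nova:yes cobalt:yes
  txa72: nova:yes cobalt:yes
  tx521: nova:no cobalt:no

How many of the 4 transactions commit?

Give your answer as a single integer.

tx885: all yes -> commit (commits=1)
tx4a9: all yes -> commit (commits=2)
txa72: all yes -> commit (commits=3)
tx521: no from nova, cobalt -> abort (commits=3)

Answer: 3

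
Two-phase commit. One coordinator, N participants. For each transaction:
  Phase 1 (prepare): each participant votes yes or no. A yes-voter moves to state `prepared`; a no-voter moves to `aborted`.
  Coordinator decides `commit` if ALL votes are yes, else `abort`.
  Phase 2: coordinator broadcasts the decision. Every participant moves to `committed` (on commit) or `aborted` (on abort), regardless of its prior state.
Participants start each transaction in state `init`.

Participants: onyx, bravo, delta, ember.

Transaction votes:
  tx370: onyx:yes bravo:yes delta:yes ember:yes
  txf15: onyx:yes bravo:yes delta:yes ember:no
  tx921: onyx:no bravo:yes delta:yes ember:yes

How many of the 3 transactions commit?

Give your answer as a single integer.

Answer: 1

Derivation:
tx370: all yes -> commit (commits=1)
txf15: no from ember -> abort (commits=1)
tx921: no from onyx -> abort (commits=1)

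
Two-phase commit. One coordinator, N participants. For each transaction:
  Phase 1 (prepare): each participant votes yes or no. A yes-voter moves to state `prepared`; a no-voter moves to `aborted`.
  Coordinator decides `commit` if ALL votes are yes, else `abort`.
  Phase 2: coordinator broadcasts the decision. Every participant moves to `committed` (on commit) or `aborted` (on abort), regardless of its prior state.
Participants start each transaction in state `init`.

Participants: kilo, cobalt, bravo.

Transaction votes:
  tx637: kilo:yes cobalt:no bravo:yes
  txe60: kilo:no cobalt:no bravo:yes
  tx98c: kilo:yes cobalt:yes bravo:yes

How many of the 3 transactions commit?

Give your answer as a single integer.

tx637: no from cobalt -> abort (commits=0)
txe60: no from kilo, cobalt -> abort (commits=0)
tx98c: all yes -> commit (commits=1)

Answer: 1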